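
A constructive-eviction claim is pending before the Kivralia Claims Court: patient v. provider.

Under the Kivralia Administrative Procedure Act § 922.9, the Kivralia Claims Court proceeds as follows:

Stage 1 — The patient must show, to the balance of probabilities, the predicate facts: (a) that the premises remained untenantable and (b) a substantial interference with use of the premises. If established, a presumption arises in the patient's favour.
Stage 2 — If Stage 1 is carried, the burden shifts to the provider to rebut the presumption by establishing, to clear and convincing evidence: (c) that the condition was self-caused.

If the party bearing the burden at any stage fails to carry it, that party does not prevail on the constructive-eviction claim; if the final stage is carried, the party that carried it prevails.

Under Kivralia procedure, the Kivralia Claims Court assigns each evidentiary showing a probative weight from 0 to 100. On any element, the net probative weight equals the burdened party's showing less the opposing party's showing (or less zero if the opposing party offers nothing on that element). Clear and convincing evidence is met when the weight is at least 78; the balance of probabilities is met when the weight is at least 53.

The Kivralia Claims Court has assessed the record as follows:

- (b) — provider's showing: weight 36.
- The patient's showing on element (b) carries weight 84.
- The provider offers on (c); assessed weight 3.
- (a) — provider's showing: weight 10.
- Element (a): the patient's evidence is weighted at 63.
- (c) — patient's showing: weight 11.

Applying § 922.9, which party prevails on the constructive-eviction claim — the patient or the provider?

provider

Stage 1 — burden on patient; standard: the balance of probabilities (weight is at least 53).
    (a): 63 − 10 = 53 ≥ 53 [met]
    (b): 84 − 36 = 48 < 53 [not met]
  Stage 1 not carried; the patient fails its burden.
So the provider prevails.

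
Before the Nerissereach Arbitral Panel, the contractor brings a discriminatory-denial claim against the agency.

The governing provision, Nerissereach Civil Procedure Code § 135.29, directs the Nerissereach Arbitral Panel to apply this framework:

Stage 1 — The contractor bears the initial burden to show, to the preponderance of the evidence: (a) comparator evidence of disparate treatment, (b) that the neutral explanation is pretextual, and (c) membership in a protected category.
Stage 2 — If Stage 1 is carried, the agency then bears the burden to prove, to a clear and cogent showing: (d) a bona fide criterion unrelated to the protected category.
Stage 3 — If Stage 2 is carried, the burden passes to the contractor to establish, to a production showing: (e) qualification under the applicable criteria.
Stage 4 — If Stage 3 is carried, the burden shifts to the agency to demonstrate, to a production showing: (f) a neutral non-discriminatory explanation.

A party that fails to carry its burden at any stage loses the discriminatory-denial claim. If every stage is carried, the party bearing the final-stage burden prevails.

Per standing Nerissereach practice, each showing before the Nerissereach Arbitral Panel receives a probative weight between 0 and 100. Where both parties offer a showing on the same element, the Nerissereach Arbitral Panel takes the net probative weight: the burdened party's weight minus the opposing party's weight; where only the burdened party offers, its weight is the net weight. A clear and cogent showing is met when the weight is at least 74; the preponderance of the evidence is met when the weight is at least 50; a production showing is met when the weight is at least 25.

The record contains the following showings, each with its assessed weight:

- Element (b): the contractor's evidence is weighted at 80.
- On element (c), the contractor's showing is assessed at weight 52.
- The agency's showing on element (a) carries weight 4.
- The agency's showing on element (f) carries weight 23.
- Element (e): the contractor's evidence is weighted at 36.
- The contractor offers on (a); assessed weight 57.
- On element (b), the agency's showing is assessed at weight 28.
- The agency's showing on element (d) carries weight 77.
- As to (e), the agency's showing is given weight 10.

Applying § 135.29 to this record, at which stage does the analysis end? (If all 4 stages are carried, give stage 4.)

Stage 1 (contractor, the preponderance of the evidence, weight is at least 50): (a) net 57−4=53 ≥ 50 — meets; (b) net 80−28=52 ≥ 50 — meets; (c) 52 ≥ 50 — meets.
  Stage 1 is satisfied; the onus moves to the agency.
Stage 2 (agency, a clear and cogent showing, weight is at least 74): (d) 77 ≥ 74 — meets.
  The agency carries Stage 2; the contractor now bears the burden.
Stage 3 (contractor, a production showing, weight is at least 25): (e) net 36−10=26 ≥ 25 — meets.
  All elements met. The burden passes to the agency.
Stage 4 (agency, a production showing, weight is at least 25): (f) 23 < 25 — fails.
  Stage 4 not carried; the agency fails its burden.
The analysis ends at Stage 4; the contractor prevails.

stage 4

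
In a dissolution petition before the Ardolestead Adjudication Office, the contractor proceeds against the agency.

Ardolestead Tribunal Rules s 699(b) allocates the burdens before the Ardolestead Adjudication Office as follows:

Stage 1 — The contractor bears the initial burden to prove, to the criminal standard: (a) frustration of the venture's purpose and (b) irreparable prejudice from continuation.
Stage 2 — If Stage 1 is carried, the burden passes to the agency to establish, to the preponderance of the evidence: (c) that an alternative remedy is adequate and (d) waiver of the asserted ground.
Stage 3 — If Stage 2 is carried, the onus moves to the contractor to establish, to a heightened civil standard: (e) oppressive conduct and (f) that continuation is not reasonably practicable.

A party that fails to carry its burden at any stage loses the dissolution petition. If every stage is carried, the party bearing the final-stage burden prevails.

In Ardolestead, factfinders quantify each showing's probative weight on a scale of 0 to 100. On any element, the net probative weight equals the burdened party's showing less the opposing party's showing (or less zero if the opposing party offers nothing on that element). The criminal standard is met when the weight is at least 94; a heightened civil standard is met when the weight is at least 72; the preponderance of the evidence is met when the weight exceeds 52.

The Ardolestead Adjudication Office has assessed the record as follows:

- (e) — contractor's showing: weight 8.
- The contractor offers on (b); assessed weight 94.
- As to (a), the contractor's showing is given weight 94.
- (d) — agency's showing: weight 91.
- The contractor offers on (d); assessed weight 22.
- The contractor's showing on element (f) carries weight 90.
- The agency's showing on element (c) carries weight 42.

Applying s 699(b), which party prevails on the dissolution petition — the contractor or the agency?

contractor

Stage 1 (contractor, the criminal standard, weight is at least 94): (a) 94 ≥ 94 — meets; (b) 94 ≥ 94 — meets.
  Stage 1 is satisfied; the onus moves to the agency.
Stage 2 (agency, the preponderance of the evidence, weight exceeds 52): (c) 42 ≤ 52 — fails; (d) net 91−22=69 > 52 — meets.
  The agency does not carry Stage 2.
The contractor prevails.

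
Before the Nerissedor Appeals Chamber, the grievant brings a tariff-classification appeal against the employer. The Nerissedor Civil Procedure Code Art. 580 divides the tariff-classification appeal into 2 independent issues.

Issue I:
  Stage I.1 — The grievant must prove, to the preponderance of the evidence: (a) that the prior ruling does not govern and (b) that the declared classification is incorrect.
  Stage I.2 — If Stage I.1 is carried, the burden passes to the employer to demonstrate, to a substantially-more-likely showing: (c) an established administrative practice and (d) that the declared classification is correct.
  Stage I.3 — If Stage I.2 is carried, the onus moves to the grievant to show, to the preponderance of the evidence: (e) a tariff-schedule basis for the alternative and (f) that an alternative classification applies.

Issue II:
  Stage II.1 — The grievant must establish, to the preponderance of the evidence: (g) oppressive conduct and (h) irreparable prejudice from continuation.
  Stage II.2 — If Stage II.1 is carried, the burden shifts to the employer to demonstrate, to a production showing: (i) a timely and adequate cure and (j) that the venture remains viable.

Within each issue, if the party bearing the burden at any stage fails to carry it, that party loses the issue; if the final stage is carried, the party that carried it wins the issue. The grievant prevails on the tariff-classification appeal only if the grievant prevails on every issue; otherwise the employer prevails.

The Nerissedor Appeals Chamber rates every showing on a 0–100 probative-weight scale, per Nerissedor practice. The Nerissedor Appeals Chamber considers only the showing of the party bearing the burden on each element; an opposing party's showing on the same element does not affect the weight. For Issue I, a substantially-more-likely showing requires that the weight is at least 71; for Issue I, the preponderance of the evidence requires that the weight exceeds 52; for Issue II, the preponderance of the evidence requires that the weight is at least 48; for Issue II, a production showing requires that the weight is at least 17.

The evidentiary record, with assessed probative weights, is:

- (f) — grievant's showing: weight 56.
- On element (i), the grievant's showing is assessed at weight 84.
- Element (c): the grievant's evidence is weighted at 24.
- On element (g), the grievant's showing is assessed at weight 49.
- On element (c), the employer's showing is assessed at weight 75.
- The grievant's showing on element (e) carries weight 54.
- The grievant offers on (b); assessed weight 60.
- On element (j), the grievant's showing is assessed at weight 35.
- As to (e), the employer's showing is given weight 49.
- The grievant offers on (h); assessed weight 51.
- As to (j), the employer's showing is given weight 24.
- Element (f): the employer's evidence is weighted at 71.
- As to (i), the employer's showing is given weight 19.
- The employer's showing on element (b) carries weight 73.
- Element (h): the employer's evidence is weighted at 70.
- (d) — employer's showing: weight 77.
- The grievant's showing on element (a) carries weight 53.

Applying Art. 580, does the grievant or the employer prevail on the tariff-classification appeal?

— Issue I —
Stage I.1 (grievant, the preponderance of the evidence, weight exceeds 52): (a) 53 > 52 — meets; (b) 60 (employer's 73 disregarded) > 52 — meets.
  Stage I.1 carried; the burden shifts to the employer.
Stage I.2 (employer, a substantially-more-likely showing, weight is at least 71): (c) 75 (grievant's 24 disregarded) ≥ 71 — meets; (d) 77 ≥ 71 — meets.
  All elements met. The burden passes to the grievant.
Stage I.3 (grievant, the preponderance of the evidence, weight exceeds 52): (e) 54 (employer's 49 disregarded) > 52 — meets; (f) 56 (employer's 71 disregarded) > 52 — meets.
  All elements met at the final stage.
With every stage satisfied, the grievant prevails on this issue.
— Issue II —
At Stage II.1 the grievant must meet the preponderance of the evidence (weight is at least 48): on (g) the weight is 49, which does reach 48, so (g) meets the standard; on (h) the weight is 51 (the employer's 70 is given no effect), ≥ 48, so (h) meets the standard.
  Stage II.1 carried; the burden shifts to the employer.
At Stage II.2 the employer must meet a production showing (weight is at least 17): on (i) the weight is 19 (the grievant's 84 is given no effect), ≥ 17, so (i) meets the standard; on (j) the weight is 24 (the grievant's 35 is given no effect), ≥ 17, so (j) meets the standard.
  Stage II.2 carried; the final stage is satisfied.
Every stage carried; the employer prevails on this issue.
Per-issue: Issue I → grievant; Issue II → employer. The grievant must prevail on every issue; overall, the employer prevails.

employer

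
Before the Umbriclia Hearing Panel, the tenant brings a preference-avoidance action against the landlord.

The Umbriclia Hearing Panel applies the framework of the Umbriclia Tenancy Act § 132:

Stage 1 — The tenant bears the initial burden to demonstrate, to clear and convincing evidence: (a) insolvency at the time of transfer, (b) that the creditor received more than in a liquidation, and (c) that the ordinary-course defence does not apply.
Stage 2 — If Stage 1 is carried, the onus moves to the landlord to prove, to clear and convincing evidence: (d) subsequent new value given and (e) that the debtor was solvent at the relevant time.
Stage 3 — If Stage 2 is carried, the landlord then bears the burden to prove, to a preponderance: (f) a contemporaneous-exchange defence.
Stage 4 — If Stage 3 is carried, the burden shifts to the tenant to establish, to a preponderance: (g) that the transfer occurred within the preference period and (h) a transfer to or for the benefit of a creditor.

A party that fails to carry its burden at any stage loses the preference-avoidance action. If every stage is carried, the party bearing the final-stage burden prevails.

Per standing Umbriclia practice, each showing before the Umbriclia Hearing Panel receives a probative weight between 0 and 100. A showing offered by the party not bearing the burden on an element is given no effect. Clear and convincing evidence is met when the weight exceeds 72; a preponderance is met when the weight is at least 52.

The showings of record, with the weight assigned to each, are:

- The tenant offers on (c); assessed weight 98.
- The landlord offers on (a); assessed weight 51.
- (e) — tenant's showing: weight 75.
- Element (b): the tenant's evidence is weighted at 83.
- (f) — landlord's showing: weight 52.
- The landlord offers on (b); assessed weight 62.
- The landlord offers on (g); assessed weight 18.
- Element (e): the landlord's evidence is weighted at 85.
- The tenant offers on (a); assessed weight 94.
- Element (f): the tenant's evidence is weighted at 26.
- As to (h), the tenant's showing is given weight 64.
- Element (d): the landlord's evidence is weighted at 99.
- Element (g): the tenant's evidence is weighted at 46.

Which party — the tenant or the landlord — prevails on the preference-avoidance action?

landlord

Stage 1 — burden on tenant; standard: clear and convincing evidence (weight exceeds 72).
    (a): 94 (landlord's 51 disregarded) > 72 [met]
    (b): 83 (landlord's 62 disregarded) > 72 [met]
    (c): 98 > 72 [met]
  The tenant carries Stage 1; the landlord now bears the burden.
Stage 2 — burden on landlord; standard: clear and convincing evidence (weight exceeds 72).
    (d): 99 > 72 [met]
    (e): 85 (tenant's 75 disregarded) > 72 [met]
  Stage 2 carried; the burden remains with the landlord.
Stage 3 — burden on landlord; standard: a preponderance (weight is at least 52).
    (f): 52 (tenant's 26 disregarded) ≥ 52 [met]
  Stage 3 is satisfied; the onus moves to the tenant.
Stage 4 — burden on tenant; standard: a preponderance (weight is at least 52).
    (g): 46 (landlord's 18 disregarded) < 52 [not met]
    (h): 64 ≥ 52 [met]
  The tenant does not carry Stage 4.
So the landlord prevails.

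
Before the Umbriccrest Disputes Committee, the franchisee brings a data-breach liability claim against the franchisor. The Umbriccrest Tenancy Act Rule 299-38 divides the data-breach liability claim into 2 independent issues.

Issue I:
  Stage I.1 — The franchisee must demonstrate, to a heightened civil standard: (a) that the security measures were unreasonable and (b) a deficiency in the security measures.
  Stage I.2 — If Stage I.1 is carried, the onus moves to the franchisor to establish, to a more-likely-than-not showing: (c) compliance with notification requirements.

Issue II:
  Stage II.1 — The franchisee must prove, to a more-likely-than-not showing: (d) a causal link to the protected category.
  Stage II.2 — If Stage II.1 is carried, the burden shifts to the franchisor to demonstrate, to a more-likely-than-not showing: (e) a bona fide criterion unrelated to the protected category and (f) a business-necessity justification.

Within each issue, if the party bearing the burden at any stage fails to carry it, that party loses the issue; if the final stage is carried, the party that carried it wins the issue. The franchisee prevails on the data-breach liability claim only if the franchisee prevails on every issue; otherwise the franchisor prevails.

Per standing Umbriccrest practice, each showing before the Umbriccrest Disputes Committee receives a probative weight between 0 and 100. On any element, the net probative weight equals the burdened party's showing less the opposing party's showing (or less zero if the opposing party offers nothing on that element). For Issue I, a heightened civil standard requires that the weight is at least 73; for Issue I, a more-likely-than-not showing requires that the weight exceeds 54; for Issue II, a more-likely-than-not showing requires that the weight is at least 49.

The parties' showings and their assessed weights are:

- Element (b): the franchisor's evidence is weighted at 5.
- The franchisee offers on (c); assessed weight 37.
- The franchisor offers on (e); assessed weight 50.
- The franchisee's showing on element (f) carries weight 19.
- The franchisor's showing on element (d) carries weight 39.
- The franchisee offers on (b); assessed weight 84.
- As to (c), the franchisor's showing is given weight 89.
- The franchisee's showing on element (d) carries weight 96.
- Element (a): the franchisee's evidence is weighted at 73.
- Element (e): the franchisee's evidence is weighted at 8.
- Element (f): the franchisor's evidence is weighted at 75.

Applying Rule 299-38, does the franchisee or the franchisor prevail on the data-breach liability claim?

— Issue I —
At Stage I.1 the franchisee must meet a heightened civil standard (weight is at least 73): on (a) the weight is 73, ≥ 73, so (a) meets the standard; on (b) the weight is 84 less the opposing 5 gives net 79, which does reach 73, so (b) meets the standard.
  Stage I.1 is satisfied; the onus moves to the franchisor.
At Stage I.2 the franchisor must meet a more-likely-than-not showing (weight exceeds 54): on (c) the weight is 89 less the opposing 37 gives net 52, ≤ 54, so (c) does not meet the standard.
  The franchisor does not carry Stage I.2.
The analysis ends at Stage I.2; the franchisee prevails on this issue.
— Issue II —
Stage II.1 — burden on franchisee; standard: a more-likely-than-not showing (weight is at least 49).
    (d): 96 − 39 = 57 ≥ 49 [met]
  The franchisee carries Stage II.1; the franchisor now bears the burden.
Stage II.2 — burden on franchisor; standard: a more-likely-than-not showing (weight is at least 49).
    (e): 50 − 8 = 42 < 49 [not met]
    (f): 75 − 19 = 56 ≥ 49 [met]
  Not every element is met, so the franchisor fails to carry Stage II.2.
The analysis ends at Stage II.2; the franchisee prevails on this issue.
Per-issue: Issue I → franchisee; Issue II → franchisee. The franchisee must prevail on every issue; overall, the franchisee prevails.

franchisee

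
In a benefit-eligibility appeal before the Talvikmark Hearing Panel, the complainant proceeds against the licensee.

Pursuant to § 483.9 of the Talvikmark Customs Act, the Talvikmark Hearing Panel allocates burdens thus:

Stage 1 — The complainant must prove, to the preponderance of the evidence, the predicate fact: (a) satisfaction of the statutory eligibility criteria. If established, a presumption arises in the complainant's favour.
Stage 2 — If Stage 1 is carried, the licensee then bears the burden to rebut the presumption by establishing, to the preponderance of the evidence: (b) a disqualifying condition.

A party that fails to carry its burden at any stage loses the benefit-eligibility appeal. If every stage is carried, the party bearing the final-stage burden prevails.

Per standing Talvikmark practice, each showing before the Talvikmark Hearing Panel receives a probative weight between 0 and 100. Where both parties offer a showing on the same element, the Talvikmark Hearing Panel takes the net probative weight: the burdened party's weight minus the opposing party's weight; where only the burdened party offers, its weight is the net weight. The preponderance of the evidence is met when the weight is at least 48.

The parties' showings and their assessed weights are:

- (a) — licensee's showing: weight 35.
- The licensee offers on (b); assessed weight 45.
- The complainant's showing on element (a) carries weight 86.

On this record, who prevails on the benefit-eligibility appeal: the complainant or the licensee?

At Stage 1 the complainant must meet the preponderance of the evidence (weight is at least 48): on (a) the weight is 86 less the opposing 35 gives net 51, ≥ 48, so (a) meets the standard.
  All elements met. The burden passes to the licensee.
At Stage 2 the licensee must meet the preponderance of the evidence (weight is at least 48): on (b) the weight is 45, which does not reach 48, so (b) does not meet the standard.
  Stage 2 not carried; the licensee fails its burden.
The complainant prevails.

complainant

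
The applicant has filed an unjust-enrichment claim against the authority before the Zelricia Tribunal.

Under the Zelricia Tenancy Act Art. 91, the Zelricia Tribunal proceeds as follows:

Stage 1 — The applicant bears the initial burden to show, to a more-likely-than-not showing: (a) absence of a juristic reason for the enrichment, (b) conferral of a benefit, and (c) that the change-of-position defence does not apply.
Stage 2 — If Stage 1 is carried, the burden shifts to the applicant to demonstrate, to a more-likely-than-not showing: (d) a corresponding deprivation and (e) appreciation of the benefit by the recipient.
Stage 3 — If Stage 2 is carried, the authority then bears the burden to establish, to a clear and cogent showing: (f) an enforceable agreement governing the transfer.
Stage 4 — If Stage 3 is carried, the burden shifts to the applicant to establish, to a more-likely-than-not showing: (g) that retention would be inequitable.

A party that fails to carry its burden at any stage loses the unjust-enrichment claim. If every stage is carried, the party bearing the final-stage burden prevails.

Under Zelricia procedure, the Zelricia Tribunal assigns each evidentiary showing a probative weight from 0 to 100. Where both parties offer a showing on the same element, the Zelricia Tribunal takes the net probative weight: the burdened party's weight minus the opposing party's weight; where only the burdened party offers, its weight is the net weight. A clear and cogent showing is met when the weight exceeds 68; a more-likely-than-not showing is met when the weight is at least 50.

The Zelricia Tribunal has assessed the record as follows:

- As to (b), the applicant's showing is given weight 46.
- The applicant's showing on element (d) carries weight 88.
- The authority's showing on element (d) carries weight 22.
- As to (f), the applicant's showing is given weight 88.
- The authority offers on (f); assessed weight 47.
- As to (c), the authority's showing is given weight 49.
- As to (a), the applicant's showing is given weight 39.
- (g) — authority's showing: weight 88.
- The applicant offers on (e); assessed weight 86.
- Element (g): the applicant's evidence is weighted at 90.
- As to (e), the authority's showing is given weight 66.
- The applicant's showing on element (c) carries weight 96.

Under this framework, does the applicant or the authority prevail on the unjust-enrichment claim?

Stage 1 (applicant, a more-likely-than-not showing, weight is at least 50): (a) 39 < 50 — fails; (b) 46 < 50 — fails; (c) net 96−49=47 < 50 — fails.
  Not every element is met, so the applicant fails to carry Stage 1.
The authority prevails.

authority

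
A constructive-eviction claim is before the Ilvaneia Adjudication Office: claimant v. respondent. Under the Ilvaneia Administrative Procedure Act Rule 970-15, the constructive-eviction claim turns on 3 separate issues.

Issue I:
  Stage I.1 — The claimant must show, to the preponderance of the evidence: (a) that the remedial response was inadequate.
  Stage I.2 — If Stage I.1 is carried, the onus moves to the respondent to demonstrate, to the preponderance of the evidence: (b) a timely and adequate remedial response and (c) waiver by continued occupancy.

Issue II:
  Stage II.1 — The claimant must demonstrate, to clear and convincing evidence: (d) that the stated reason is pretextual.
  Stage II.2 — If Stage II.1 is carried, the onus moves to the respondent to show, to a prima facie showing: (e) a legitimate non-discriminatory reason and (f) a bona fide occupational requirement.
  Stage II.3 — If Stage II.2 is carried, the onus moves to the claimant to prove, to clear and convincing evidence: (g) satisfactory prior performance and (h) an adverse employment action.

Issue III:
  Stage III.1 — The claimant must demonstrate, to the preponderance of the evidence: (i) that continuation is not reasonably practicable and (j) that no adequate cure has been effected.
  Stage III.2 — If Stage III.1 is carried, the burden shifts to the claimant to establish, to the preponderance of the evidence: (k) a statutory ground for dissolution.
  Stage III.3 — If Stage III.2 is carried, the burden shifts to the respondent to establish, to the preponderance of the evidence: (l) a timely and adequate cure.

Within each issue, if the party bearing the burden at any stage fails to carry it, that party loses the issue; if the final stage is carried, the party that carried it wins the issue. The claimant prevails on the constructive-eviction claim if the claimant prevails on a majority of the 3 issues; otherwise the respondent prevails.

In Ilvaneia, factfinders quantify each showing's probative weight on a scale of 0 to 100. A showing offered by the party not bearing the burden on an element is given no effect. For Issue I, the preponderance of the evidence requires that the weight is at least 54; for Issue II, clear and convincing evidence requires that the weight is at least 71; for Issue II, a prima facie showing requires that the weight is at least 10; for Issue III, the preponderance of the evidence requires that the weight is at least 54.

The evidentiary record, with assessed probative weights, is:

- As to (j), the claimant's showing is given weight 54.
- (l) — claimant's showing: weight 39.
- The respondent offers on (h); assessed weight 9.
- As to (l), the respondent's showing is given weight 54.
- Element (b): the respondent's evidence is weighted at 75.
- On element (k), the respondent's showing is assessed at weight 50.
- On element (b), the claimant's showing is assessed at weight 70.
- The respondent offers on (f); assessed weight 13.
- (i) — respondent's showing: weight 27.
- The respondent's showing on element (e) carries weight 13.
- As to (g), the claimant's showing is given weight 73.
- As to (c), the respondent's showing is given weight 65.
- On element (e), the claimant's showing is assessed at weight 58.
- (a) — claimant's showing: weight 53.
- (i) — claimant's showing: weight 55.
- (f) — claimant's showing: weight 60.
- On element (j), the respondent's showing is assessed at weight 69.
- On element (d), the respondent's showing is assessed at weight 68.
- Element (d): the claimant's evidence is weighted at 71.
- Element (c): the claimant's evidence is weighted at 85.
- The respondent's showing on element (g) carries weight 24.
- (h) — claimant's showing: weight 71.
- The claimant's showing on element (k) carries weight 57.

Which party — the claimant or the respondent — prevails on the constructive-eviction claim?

respondent

— Issue I —
At Stage I.1 the claimant must meet the preponderance of the evidence (weight is at least 54): on (a) the weight is 53, which does not reach 54, so (a) does not meet the standard.
  Not every element is met, so the claimant fails to carry Stage I.1.
The analysis ends at Stage I.1; the respondent prevails on this issue.
— Issue II —
Stage II.1 (claimant, clear and convincing evidence, weight is at least 71): (d) 71 (respondent's 68 disregarded) ≥ 71 — meets.
  The claimant carries Stage II.1; the respondent now bears the burden.
Stage II.2 (respondent, a prima facie showing, weight is at least 10): (e) 13 (claimant's 58 disregarded) ≥ 10 — meets; (f) 13 (claimant's 60 disregarded) ≥ 10 — meets.
  All elements met. The burden passes to the claimant.
Stage II.3 (claimant, clear and convincing evidence, weight is at least 71): (g) 73 (respondent's 24 disregarded) ≥ 71 — meets; (h) 71 (respondent's 9 disregarded) ≥ 71 — meets.
  All elements met at the final stage.
All stages carried — the claimant prevails on this issue.
— Issue III —
At Stage III.1 the claimant must meet the preponderance of the evidence (weight is at least 54): on (i) the weight is 55 (the respondent's 27 is given no effect), ≥ 54, so (i) meets the standard; on (j) the weight is 54 (the respondent's 69 is given no effect), which does reach 54, so (j) meets the standard.
  All elements met. The claimant retains the burden for Stage III.2.
At Stage III.2 the claimant must meet the preponderance of the evidence (weight is at least 54): on (k) the weight is 57 (the respondent's 50 is given no effect), ≥ 54, so (k) meets the standard.
  Stage III.2 is satisfied; the onus moves to the respondent.
At Stage III.3 the respondent must meet the preponderance of the evidence (weight is at least 54): on (l) the weight is 54 (the claimant's 39 is given no effect), ≥ 54, so (l) meets the standard.
  The respondent carries the last stage.
With every stage satisfied, the respondent prevails on this issue.
Per-issue: Issue I → respondent; Issue II → claimant; Issue III → respondent. The claimant must prevail on a majority of issues; overall, the respondent prevails.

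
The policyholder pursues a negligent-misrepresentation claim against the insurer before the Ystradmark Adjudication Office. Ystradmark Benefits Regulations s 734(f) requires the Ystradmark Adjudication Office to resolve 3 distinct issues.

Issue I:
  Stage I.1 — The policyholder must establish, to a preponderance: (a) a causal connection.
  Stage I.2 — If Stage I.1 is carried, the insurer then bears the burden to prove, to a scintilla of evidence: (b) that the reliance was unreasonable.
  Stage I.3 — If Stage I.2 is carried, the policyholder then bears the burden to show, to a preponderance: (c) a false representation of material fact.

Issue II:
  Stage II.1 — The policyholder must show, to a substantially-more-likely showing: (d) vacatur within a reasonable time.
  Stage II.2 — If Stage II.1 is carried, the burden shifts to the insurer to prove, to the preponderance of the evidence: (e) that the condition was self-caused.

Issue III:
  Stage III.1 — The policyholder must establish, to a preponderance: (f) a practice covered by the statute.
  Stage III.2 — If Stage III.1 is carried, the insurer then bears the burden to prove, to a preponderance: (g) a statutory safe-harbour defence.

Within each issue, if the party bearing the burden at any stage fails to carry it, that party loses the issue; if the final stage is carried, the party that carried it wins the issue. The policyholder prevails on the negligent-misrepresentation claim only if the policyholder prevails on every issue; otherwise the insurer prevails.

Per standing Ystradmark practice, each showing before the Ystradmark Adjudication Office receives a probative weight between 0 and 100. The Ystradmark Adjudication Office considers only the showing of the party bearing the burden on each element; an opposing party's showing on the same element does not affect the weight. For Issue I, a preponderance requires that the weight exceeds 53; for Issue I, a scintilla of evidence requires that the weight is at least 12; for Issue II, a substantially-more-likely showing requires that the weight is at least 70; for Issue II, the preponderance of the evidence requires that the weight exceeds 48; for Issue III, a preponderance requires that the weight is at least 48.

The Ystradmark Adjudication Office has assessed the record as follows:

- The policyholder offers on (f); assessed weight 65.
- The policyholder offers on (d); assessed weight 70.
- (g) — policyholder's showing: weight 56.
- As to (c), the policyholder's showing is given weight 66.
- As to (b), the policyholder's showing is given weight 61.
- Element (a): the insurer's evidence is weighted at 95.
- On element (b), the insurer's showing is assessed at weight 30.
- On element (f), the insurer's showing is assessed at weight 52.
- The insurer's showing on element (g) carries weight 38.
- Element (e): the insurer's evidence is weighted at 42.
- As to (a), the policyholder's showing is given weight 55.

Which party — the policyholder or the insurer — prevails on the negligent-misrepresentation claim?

— Issue I —
Stage I.1 — burden on policyholder; standard: a preponderance (weight exceeds 53).
    (a): 55 (insurer's 95 disregarded) > 53 [met]
  Stage I.1 is satisfied; the onus moves to the insurer.
Stage I.2 — burden on insurer; standard: a scintilla of evidence (weight is at least 12).
    (b): 30 (policyholder's 61 disregarded) ≥ 12 [met]
  The insurer carries Stage I.2; the policyholder now bears the burden.
Stage I.3 — burden on policyholder; standard: a preponderance (weight exceeds 53).
    (c): 66 > 53 [met]
  The policyholder carries the last stage.
Every stage carried; the policyholder prevails on this issue.
— Issue II —
Stage II.1 — burden on policyholder; standard: a substantially-more-likely showing (weight is at least 70).
    (d): 70 ≥ 70 [met]
  Stage II.1 is satisfied; the onus moves to the insurer.
Stage II.2 — burden on insurer; standard: the preponderance of the evidence (weight exceeds 48).
    (e): 42 ≤ 48 [not met]
  Not every element is met, so the insurer fails to carry Stage II.2.
The analysis ends at Stage II.2; the policyholder prevails on this issue.
— Issue III —
Stage III.1 (policyholder, a preponderance, weight is at least 48): (f) 65 (insurer's 52 disregarded) ≥ 48 — meets.
  The policyholder carries Stage III.1; the insurer now bears the burden.
Stage III.2 (insurer, a preponderance, weight is at least 48): (g) 38 (policyholder's 56 disregarded) < 48 — fails.
  The insurer does not carry Stage III.2.
The analysis ends at Stage III.2; the policyholder prevails on this issue.
Per-issue: Issue I → policyholder; Issue II → policyholder; Issue III → policyholder. The policyholder must prevail on every issue; overall, the policyholder prevails.

policyholder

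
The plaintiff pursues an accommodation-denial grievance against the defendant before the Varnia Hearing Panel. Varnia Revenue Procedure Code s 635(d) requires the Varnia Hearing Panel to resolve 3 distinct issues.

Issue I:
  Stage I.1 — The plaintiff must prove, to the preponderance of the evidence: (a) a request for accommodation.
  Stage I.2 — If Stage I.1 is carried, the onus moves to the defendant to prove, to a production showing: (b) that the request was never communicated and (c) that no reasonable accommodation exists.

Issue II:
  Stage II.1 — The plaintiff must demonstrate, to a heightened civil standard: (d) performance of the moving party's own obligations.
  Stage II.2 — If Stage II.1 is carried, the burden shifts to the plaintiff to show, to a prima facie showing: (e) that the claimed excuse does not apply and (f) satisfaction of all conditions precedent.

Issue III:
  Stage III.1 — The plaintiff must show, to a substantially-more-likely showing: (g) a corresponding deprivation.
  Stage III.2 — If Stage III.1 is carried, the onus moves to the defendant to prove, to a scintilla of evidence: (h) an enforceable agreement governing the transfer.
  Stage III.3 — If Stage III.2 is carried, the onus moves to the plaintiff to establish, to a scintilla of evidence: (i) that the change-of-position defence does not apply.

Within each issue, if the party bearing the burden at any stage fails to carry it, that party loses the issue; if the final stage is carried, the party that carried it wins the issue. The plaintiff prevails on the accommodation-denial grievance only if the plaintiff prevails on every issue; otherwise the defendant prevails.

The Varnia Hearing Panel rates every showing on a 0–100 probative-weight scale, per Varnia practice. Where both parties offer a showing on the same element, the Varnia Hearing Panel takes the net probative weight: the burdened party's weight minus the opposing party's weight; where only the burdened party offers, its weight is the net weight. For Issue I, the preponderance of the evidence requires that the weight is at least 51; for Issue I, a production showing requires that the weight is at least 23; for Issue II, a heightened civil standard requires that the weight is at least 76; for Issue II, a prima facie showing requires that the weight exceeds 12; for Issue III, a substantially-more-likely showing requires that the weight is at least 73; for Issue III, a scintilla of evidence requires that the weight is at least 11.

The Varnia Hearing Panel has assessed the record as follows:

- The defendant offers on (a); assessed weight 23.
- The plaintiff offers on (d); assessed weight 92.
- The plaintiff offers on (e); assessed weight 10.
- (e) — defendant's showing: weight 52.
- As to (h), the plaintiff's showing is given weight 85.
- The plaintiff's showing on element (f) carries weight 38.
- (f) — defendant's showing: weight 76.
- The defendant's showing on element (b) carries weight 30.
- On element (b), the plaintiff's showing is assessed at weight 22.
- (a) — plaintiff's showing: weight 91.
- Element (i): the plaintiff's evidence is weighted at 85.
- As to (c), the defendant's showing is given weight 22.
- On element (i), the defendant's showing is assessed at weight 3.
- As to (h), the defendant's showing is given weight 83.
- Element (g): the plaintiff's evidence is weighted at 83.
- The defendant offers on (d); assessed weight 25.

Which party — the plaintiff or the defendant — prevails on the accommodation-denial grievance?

defendant

— Issue I —
Stage I.1 — burden on plaintiff; standard: the preponderance of the evidence (weight is at least 51).
    (a): 91 − 23 = 68 ≥ 51 [met]
  The plaintiff carries Stage I.1; the defendant now bears the burden.
Stage I.2 — burden on defendant; standard: a production showing (weight is at least 23).
    (b): 30 − 22 = 8 < 23 [not met]
    (c): 22 < 23 [not met]
  Stage I.2 not carried; the defendant fails its burden.
The analysis ends at Stage I.2; the plaintiff prevails on this issue.
— Issue II —
At Stage II.1 the plaintiff must meet a heightened civil standard (weight is at least 76): on (d) the weight is 92 less the opposing 25 gives net 67, < 76, so (d) does not meet the standard.
  Stage II.1 not carried; the plaintiff fails its burden.
The analysis ends at Stage II.1; the defendant prevails on this issue.
— Issue III —
Stage III.1 — burden on plaintiff; standard: a substantially-more-likely showing (weight is at least 73).
    (g): 83 ≥ 73 [met]
  Stage III.1 is satisfied; the onus moves to the defendant.
Stage III.2 — burden on defendant; standard: a scintilla of evidence (weight is at least 11).
    (h): 83 − 85 = -2 < 11 [not met]
  Not every element is met, so the defendant fails to carry Stage III.2.
The analysis ends at Stage III.2; the plaintiff prevails on this issue.
Per-issue: Issue I → plaintiff; Issue II → defendant; Issue III → plaintiff. The plaintiff must prevail on every issue; overall, the defendant prevails.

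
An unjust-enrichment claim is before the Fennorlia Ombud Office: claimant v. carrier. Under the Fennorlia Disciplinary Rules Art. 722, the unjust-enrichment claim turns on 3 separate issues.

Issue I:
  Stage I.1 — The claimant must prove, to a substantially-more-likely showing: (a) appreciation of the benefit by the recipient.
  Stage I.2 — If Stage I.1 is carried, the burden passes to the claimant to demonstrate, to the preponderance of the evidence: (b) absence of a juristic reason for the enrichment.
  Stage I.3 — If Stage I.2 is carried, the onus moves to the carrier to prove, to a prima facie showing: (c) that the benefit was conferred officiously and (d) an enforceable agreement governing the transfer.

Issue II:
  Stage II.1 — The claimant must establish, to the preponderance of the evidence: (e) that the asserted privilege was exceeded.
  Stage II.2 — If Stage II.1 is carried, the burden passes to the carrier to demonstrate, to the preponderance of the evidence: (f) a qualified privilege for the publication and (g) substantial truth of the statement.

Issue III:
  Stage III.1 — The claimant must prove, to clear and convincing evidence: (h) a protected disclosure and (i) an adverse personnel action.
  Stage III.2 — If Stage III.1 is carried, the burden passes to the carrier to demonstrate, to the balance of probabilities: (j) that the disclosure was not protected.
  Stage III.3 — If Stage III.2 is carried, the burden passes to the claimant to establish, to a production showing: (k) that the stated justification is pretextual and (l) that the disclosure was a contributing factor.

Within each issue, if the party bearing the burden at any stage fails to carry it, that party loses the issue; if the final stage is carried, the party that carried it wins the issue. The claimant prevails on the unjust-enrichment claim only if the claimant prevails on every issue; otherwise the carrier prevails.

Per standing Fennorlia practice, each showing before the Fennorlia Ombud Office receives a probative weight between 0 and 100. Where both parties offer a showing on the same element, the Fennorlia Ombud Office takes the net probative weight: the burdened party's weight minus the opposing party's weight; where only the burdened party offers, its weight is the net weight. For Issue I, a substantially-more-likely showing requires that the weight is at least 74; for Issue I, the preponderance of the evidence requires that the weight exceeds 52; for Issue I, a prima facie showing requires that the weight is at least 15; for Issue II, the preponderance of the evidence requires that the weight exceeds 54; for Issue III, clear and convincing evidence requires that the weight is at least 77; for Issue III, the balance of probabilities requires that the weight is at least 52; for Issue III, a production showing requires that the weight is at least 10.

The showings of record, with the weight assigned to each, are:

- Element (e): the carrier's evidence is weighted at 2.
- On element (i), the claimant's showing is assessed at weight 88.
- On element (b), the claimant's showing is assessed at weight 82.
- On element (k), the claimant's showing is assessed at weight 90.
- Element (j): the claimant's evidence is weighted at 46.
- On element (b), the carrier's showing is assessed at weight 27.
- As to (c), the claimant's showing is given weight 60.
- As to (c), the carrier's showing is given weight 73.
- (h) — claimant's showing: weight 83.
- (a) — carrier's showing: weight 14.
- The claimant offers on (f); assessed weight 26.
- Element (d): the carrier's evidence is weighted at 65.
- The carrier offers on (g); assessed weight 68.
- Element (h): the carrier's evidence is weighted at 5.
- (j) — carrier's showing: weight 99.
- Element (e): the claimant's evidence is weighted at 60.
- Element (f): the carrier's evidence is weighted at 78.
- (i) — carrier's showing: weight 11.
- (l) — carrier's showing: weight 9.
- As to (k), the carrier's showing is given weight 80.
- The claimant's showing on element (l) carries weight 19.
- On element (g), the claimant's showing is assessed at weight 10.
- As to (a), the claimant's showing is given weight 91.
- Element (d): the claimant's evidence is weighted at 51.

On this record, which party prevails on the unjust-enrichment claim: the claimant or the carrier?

— Issue I —
At Stage I.1 the claimant must meet a substantially-more-likely showing (weight is at least 74): on (a) the weight is 91 less the opposing 14 gives net 77, which does reach 74, so (a) meets the standard.
  Stage I.1 carried; the burden remains with the claimant.
At Stage I.2 the claimant must meet the preponderance of the evidence (weight exceeds 52): on (b) the weight is 82 less the opposing 27 gives net 55, > 52, so (b) meets the standard.
  All elements met. The burden passes to the carrier.
At Stage I.3 the carrier must meet a prima facie showing (weight is at least 15): on (c) the weight is 73 less the opposing 60 gives net 13, < 15, so (c) does not meet the standard; on (d) the weight is 65 less the opposing 51 gives net 14, which does not reach 15, so (d) does not meet the standard.
  Stage I.3 not carried; the carrier fails its burden.
The analysis ends at Stage I.3; the claimant prevails on this issue.
— Issue II —
At Stage II.1 the claimant must meet the preponderance of the evidence (weight exceeds 54): on (e) the weight is 60 less the opposing 2 gives net 58, which does exceed 54, so (e) meets the standard.
  All elements met. The burden passes to the carrier.
At Stage II.2 the carrier must meet the preponderance of the evidence (weight exceeds 54): on (f) the weight is 78 less the opposing 26 gives net 52, which does not exceed 54, so (f) does not meet the standard; on (g) the weight is 68 less the opposing 10 gives net 58, > 54, so (g) meets the standard.
  Not every element is met, so the carrier fails to carry Stage II.2.
The analysis ends at Stage II.2; the claimant prevails on this issue.
— Issue III —
Stage III.1 — burden on claimant; standard: clear and convincing evidence (weight is at least 77).
    (h): 83 − 5 = 78 ≥ 77 [met]
    (i): 88 − 11 = 77 ≥ 77 [met]
  The claimant carries Stage III.1; the carrier now bears the burden.
Stage III.2 — burden on carrier; standard: the balance of probabilities (weight is at least 52).
    (j): 99 − 46 = 53 ≥ 52 [met]
  All elements met. The burden passes to the claimant.
Stage III.3 — burden on claimant; standard: a production showing (weight is at least 10).
    (k): 90 − 80 = 10 ≥ 10 [met]
    (l): 19 − 9 = 10 ≥ 10 [met]
  Stage III.3 carried; the final stage is satisfied.
All stages carried — the claimant prevails on this issue.
Per-issue: Issue I → claimant; Issue II → claimant; Issue III → claimant. The claimant must prevail on every issue; overall, the claimant prevails.

claimant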